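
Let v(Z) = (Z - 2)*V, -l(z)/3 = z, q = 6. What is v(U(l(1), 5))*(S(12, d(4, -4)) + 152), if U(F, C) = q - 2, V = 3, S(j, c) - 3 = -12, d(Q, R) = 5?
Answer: 858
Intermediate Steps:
S(j, c) = -9 (S(j, c) = 3 - 12 = -9)
l(z) = -3*z
U(F, C) = 4 (U(F, C) = 6 - 2 = 4)
v(Z) = -6 + 3*Z (v(Z) = (Z - 2)*3 = (-2 + Z)*3 = -6 + 3*Z)
v(U(l(1), 5))*(S(12, d(4, -4)) + 152) = (-6 + 3*4)*(-9 + 152) = (-6 + 12)*143 = 6*143 = 858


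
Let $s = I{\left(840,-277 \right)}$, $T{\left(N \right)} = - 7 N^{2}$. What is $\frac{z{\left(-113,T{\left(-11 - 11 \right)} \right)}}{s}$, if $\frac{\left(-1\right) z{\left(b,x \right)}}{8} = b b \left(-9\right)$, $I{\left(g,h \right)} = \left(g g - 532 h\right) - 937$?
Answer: $\frac{306456}{284009} \approx 1.079$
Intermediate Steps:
$I{\left(g,h \right)} = -937 + g^{2} - 532 h$ ($I{\left(g,h \right)} = \left(g^{2} - 532 h\right) - 937 = -937 + g^{2} - 532 h$)
$s = 852027$ ($s = -937 + 840^{2} - -147364 = -937 + 705600 + 147364 = 852027$)
$z{\left(b,x \right)} = 72 b^{2}$ ($z{\left(b,x \right)} = - 8 b b \left(-9\right) = - 8 b^{2} \left(-9\right) = - 8 \left(- 9 b^{2}\right) = 72 b^{2}$)
$\frac{z{\left(-113,T{\left(-11 - 11 \right)} \right)}}{s} = \frac{72 \left(-113\right)^{2}}{852027} = 72 \cdot 12769 \cdot \frac{1}{852027} = 919368 \cdot \frac{1}{852027} = \frac{306456}{284009}$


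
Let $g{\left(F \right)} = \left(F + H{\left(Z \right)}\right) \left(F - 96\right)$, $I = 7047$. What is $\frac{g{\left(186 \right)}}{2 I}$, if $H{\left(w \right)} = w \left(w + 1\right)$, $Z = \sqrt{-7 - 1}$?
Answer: $\frac{890}{783} + \frac{10 i \sqrt{2}}{783} \approx 1.1367 + 0.018061 i$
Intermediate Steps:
$Z = 2 i \sqrt{2}$ ($Z = \sqrt{-8} = 2 i \sqrt{2} \approx 2.8284 i$)
$H{\left(w \right)} = w \left(1 + w\right)$
$g{\left(F \right)} = \left(-96 + F\right) \left(F + 2 i \sqrt{2} \left(1 + 2 i \sqrt{2}\right)\right)$ ($g{\left(F \right)} = \left(F + 2 i \sqrt{2} \left(1 + 2 i \sqrt{2}\right)\right) \left(F - 96\right) = \left(F + 2 i \sqrt{2} \left(1 + 2 i \sqrt{2}\right)\right) \left(-96 + F\right) = \left(-96 + F\right) \left(F + 2 i \sqrt{2} \left(1 + 2 i \sqrt{2}\right)\right)$)
$\frac{g{\left(186 \right)}}{2 I} = \frac{768 + 186^{2} - 19344 - 192 i \sqrt{2} + 2 i 186 \sqrt{2}}{2 \cdot 7047} = \frac{768 + 34596 - 19344 - 192 i \sqrt{2} + 372 i \sqrt{2}}{14094} = \left(16020 + 180 i \sqrt{2}\right) \frac{1}{14094} = \frac{890}{783} + \frac{10 i \sqrt{2}}{783}$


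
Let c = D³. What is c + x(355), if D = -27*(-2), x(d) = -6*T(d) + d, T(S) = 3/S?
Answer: 56025727/355 ≈ 1.5782e+5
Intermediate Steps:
x(d) = d - 18/d (x(d) = -18/d + d = d - 18/d)
D = 54
c = 157464 (c = 54³ = 157464)
c + x(355) = 157464 + (355 - 18/355) = 157464 + 126007/355 = 56025727/355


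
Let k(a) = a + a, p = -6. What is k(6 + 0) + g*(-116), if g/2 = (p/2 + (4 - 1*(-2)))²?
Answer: -2076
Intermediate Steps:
k(a) = 2*a
g = 18 (g = 2*(-6/2 + (4 - 1*(-2)))² = 2*(-6*½ + (4 + 2))² = 2*(-3 + 6)² = 2*3² = 2*9 = 18)
k(6 + 0) + g*(-116) = 2*(6 + 0) + 18*(-116) = 2*6 - 2088 = 12 - 2088 = -2076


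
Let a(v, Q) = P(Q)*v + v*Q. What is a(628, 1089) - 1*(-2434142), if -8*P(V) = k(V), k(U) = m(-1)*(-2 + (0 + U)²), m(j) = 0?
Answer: 3118034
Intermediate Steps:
k(U) = 0 (k(U) = 0*(-2 + (0 + U)²) = 0*(-2 + U²) = 0)
P(V) = 0 (P(V) = -⅛*0 = 0)
a(v, Q) = Q*v (a(v, Q) = 0*v + v*Q = 0 + Q*v = Q*v)
a(628, 1089) - 1*(-2434142) = 1089*628 - 1*(-2434142) = 683892 + 2434142 = 3118034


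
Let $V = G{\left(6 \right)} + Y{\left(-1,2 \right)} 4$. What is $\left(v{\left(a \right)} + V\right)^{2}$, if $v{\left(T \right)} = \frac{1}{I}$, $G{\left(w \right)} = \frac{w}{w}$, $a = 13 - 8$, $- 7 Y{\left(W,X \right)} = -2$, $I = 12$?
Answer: $\frac{34969}{7056} \approx 4.9559$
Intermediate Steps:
$Y{\left(W,X \right)} = \frac{2}{7}$ ($Y{\left(W,X \right)} = \left(- \frac{1}{7}\right) \left(-2\right) = \frac{2}{7}$)
$a = 5$
$G{\left(w \right)} = 1$
$V = \frac{15}{7}$ ($V = 1 + \frac{2}{7} \cdot 4 = 1 + \frac{8}{7} = \frac{15}{7} \approx 2.1429$)
$v{\left(T \right)} = \frac{1}{12}$
$\left(v{\left(a \right)} + V\right)^{2} = \left(\frac{1}{12} + \frac{15}{7}\right)^{2} = \left(\frac{187}{84}\right)^{2} = \frac{34969}{7056}$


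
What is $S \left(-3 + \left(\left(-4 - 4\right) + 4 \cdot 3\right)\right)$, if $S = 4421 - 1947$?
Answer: $2474$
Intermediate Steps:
$S = 2474$
$S \left(-3 + \left(\left(-4 - 4\right) + 4 \cdot 3\right)\right) = 2474 \left(-3 + \left(\left(-4 - 4\right) + 4 \cdot 3\right)\right) = 2474 \left(-3 + \left(\left(-4 - 4\right) + 12\right)\right) = 2474 \left(-3 + \left(-8 + 12\right)\right) = 2474 \left(-3 + 4\right) = 2474 \cdot 1 = 2474$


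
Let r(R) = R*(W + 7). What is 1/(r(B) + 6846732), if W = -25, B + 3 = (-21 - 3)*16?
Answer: 1/6853698 ≈ 1.4591e-7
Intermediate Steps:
B = -387 (B = -3 + (-21 - 3)*16 = -3 - 24*16 = -3 - 384 = -387)
r(R) = -18*R (r(R) = R*(-25 + 7) = R*(-18) = -18*R)
1/(r(B) + 6846732) = 1/(-18*(-387) + 6846732) = 1/(6966 + 6846732) = 1/6853698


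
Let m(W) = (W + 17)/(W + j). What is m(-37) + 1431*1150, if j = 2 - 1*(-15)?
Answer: 1645651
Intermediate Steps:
j = 17 (j = 2 + 15 = 17)
m(W) = 1 (m(W) = (W + 17)/(W + 17) = (17 + W)/(17 + W) = 1)
m(-37) + 1431*1150 = 1 + 1431*1150 = 1 + 1645650 = 1645651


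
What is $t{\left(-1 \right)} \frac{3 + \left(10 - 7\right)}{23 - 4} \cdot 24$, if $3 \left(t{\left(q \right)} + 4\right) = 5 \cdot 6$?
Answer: $\frac{864}{19} \approx 45.474$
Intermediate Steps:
$t{\left(q \right)} = 6$ ($t{\left(q \right)} = -4 + \frac{5 \cdot 6}{3} = -4 + \frac{1}{3} \cdot 30 = -4 + 10 = 6$)
$t{\left(-1 \right)} \frac{3 + \left(10 - 7\right)}{23 - 4} \cdot 24 = 6 \frac{3 + \left(10 - 7\right)}{23 - 4} \cdot 24 = 6 \frac{3 + \left(10 - 7\right)}{19} \cdot 24 = 6 \left(3 + 3\right) \frac{1}{19} \cdot 24 = 6 \cdot 6 \cdot \frac{1}{19} \cdot 24 = 6 \cdot \frac{6}{19} \cdot 24 = \frac{36}{19} \cdot 24 = \frac{864}{19}$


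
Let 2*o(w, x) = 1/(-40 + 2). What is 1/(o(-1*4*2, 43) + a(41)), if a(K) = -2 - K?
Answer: -76/3269 ≈ -0.023249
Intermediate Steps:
o(w, x) = -1/76 (o(w, x) = 1/(2*(-40 + 2)) = (½)/(-38) = (½)*(-1/38) = -1/76)
1/(o(-1*4*2, 43) + a(41)) = 1/(-1/76 + (-2 - 1*41)) = 1/(-1/76 + (-2 - 41)) = 1/(-1/76 - 43) = 1/(-3269/76) = -76/3269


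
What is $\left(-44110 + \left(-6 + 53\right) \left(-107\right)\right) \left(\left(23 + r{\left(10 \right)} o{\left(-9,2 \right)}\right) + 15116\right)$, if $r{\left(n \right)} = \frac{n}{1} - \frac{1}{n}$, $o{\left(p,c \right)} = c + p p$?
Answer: $- \frac{7842928373}{10} \approx -7.8429 \cdot 10^{8}$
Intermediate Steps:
$o{\left(p,c \right)} = c + p^{2}$
$r{\left(n \right)} = n - \frac{1}{n}$ ($r{\left(n \right)} = n 1 - \frac{1}{n} = n - \frac{1}{n}$)
$\left(-44110 + \left(-6 + 53\right) \left(-107\right)\right) \left(\left(23 + r{\left(10 \right)} o{\left(-9,2 \right)}\right) + 15116\right) = \left(-44110 + \left(-6 + 53\right) \left(-107\right)\right) \left(\left(23 + \left(10 - \frac{1}{10}\right) \left(2 + \left(-9\right)^{2}\right)\right) + 15116\right) = \left(-44110 + 47 \left(-107\right)\right) \left(\left(23 + \left(10 - \frac{1}{10}\right) \left(2 + 81\right)\right) + 15116\right) = \left(-44110 - 5029\right) \left(\left(23 + \left(10 - \frac{1}{10}\right) 83\right) + 15116\right) = - 49139 \left(\left(23 + \frac{99}{10} \cdot 83\right) + 15116\right) = - 49139 \left(\left(23 + \frac{8217}{10}\right) + 15116\right) = - 49139 \left(\frac{8447}{10} + 15116\right) = \left(-49139\right) \frac{159607}{10} = - \frac{7842928373}{10}$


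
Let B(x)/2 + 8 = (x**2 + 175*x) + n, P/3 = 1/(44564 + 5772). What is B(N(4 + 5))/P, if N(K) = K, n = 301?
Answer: 196209728/3 ≈ 6.5403e+7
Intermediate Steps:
P = 3/50336 (P = 3/(44564 + 5772) = 3/50336 ≈ 5.9599e-5)
B(x) = 586 + 2*x**2 + 350*x (B(x) = -16 + 2*((x**2 + 175*x) + 301) = -16 + 2*(301 + x**2 + 175*x) = -16 + (602 + 2*x**2 + 350*x) = 586 + 2*x**2 + 350*x)
B(N(4 + 5))/P = (586 + 2*(4 + 5)**2 + 350*(4 + 5))/(3/50336) = (586 + 2*9**2 + 350*9)*(50336/3) = (586 + 2*81 + 3150)*(50336/3) = (586 + 162 + 3150)*(50336/3) = 3898*(50336/3) = 196209728/3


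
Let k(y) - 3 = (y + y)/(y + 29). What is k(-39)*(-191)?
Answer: -10314/5 ≈ -2062.8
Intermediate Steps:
k(y) = 3 + 2*y/(29 + y) (k(y) = 3 + (y + y)/(y + 29) = 3 + (2*y)/(29 + y) = 3 + 2*y/(29 + y))
k(-39)*(-191) = ((87 + 5*(-39))/(29 - 39))*(-191) = ((87 - 195)/(-10))*(-191) = -1/10*(-108)*(-191) = (54/5)*(-191) = -10314/5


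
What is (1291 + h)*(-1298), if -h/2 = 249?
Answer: -1029314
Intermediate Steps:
h = -498 (h = -2*249 = -498)
(1291 + h)*(-1298) = (1291 - 498)*(-1298) = 793*(-1298) = -1029314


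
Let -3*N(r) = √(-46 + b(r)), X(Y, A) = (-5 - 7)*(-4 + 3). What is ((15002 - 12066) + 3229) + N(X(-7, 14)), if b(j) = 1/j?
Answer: 6165 - I*√1653/18 ≈ 6165.0 - 2.2587*I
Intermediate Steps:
X(Y, A) = 12 (X(Y, A) = -12*(-1) = 12)
N(r) = -√(-46 + 1/r)/3
((15002 - 12066) + 3229) + N(X(-7, 14)) = ((15002 - 12066) + 3229) - √(-46 + 1/12)/3 = (2936 + 3229) - √(-46 + 1/12)/3 = 6165 - I*√1653/18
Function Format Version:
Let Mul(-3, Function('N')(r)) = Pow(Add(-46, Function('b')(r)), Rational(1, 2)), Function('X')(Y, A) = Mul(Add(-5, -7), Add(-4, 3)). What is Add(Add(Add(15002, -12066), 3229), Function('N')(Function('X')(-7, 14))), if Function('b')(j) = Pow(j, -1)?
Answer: Add(6165, Mul(Rational(-1, 18), I, Pow(1653, Rational(1, 2)))) ≈ Add(6165.0, Mul(-2.2587, I))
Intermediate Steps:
Function('X')(Y, A) = 12 (Function('X')(Y, A) = Mul(-12, -1) = 12)
Function('N')(r) = Mul(Rational(-1, 3), Pow(Add(-46, Pow(r, -1)), Rational(1, 2)))
Add(Add(Add(15002, -12066), 3229), Function('N')(Function('X')(-7, 14))) = Add(Add(Add(15002, -12066), 3229), Mul(Rational(-1, 3), Pow(Add(-46, Pow(12, -1)), Rational(1, 2)))) = Add(Add(2936, 3229), Mul(Rational(-1, 3), Pow(Add(-46, Rational(1, 12)), Rational(1, 2)))) = Add(6165, Mul(Rational(-1, 3), Pow(Rational(-551, 12), Rational(1, 2)))) = Add(6165, Mul(Rational(-1, 3), Mul(Rational(1, 6), I, Pow(1653, Rational(1, 2))))) = Add(6165, Mul(Rational(-1, 18), I, Pow(1653, Rational(1, 2))))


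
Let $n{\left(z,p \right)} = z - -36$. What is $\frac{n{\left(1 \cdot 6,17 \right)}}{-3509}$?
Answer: $- \frac{42}{3509} \approx -0.011969$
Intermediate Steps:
$n{\left(z,p \right)} = 36 + z$ ($n{\left(z,p \right)} = z + 36 = 36 + z$)
$\frac{n{\left(1 \cdot 6,17 \right)}}{-3509} = \frac{36 + 1 \cdot 6}{-3509} = \left(36 + 6\right) \left(- \frac{1}{3509}\right) = 42 \left(- \frac{1}{3509}\right) = - \frac{42}{3509}$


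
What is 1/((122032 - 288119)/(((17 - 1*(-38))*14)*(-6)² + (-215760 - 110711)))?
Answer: 298751/166087 ≈ 1.7988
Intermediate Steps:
1/((122032 - 288119)/(((17 - 1*(-38))*14)*(-6)² + (-215760 - 110711))) = 1/(-166087/(((17 + 38)*14)*36 - 326471)) = 1/(-166087/((55*14)*36 - 326471)) = 1/(-166087/(770*36 - 326471)) = 1/(-166087/(27720 - 326471)) = 1/(-166087/(-298751)) = 1/(-166087*(-1/298751)) = 1/(166087/298751) = 298751/166087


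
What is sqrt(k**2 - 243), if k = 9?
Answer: 9*I*sqrt(2) ≈ 12.728*I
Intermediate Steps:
sqrt(k**2 - 243) = sqrt(9**2 - 243) = sqrt(81 - 243) = sqrt(-162) = 9*I*sqrt(2)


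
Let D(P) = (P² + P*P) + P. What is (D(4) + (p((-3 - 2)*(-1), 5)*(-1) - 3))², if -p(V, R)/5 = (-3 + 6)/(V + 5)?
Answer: 4761/4 ≈ 1190.3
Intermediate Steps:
D(P) = P + 2*P² (D(P) = (P² + P²) + P = 2*P² + P = P + 2*P²)
p(V, R) = -15/(5 + V) (p(V, R) = -5*(-3 + 6)/(V + 5) = -15/(5 + V))
(D(4) + (p((-3 - 2)*(-1), 5)*(-1) - 3))² = (4*(1 + 2*4) + (-15/(5 + (-3 - 2)*(-1))*(-1) - 3))² = (4*(1 + 8) + (-15/(5 - 5*(-1))*(-1) - 3))² = (4*9 + (-15/(5 + 5)*(-1) - 3))² = (36 + (-15/10*(-1) - 3))² = (36 + (-15*⅒*(-1) - 3))² = (36 + (-3/2*(-1) - 3))² = (36 + (3/2 - 3))² = (36 - 3/2)² = (69/2)² = 4761/4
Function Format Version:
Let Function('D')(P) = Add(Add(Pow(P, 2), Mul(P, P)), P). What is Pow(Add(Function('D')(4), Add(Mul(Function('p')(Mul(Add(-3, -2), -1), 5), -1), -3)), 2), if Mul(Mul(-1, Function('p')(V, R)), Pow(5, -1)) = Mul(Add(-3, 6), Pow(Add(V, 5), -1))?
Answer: Rational(4761, 4) ≈ 1190.3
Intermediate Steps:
Function('D')(P) = Add(P, Mul(2, Pow(P, 2))) (Function('D')(P) = Add(Add(Pow(P, 2), Pow(P, 2)), P) = Add(Mul(2, Pow(P, 2)), P) = Add(P, Mul(2, Pow(P, 2))))
Function('p')(V, R) = Mul(-15, Pow(Add(5, V), -1)) (Function('p')(V, R) = Mul(-5, Mul(Add(-3, 6), Pow(Add(V, 5), -1))) = Mul(-5, Mul(3, Pow(Add(5, V), -1))) = Mul(-15, Pow(Add(5, V), -1)))
Pow(Add(Function('D')(4), Add(Mul(Function('p')(Mul(Add(-3, -2), -1), 5), -1), -3)), 2) = Pow(Add(Mul(4, Add(1, Mul(2, 4))), Add(Mul(Mul(-15, Pow(Add(5, Mul(Add(-3, -2), -1)), -1)), -1), -3)), 2) = Pow(Add(Mul(4, Add(1, 8)), Add(Mul(Mul(-15, Pow(Add(5, Mul(-5, -1)), -1)), -1), -3)), 2) = Pow(Add(Mul(4, 9), Add(Mul(Mul(-15, Pow(Add(5, 5), -1)), -1), -3)), 2) = Pow(Add(36, Add(Mul(Mul(-15, Pow(10, -1)), -1), -3)), 2) = Pow(Add(36, Add(Mul(Mul(-15, Rational(1, 10)), -1), -3)), 2) = Pow(Add(36, Add(Mul(Rational(-3, 2), -1), -3)), 2) = Pow(Add(36, Add(Rational(3, 2), -3)), 2) = Pow(Add(36, Rational(-3, 2)), 2) = Pow(Rational(69, 2), 2) = Rational(4761, 4)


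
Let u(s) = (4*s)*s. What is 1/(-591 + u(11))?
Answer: -1/107 ≈ -0.0093458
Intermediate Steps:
u(s) = 4*s²
1/(-591 + u(11)) = 1/(-591 + 4*11²) = 1/(-591 + 4*121) = 1/(-591 + 484) = 1/(-107) = -1/107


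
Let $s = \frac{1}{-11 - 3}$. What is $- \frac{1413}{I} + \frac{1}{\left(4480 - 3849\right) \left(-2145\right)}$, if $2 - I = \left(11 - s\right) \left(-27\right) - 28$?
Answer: $- \frac{1784989513}{415522965} \approx -4.2958$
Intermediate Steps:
$s = - \frac{1}{14}$ ($s = \frac{1}{-14} = - \frac{1}{14} \approx -0.071429$)
$I = \frac{4605}{14}$ ($I = 2 - \left(\left(11 - - \frac{1}{14}\right) \left(-27\right) - 28\right) = 2 - \left(\left(11 + \frac{1}{14}\right) \left(-27\right) - 28\right) = 2 - \left(\frac{155}{14} \left(-27\right) - 28\right) = 2 - \left(- \frac{4185}{14} - 28\right) = 2 - - \frac{4577}{14} = 2 + \frac{4577}{14} = \frac{4605}{14} \approx 328.93$)
$- \frac{1413}{I} + \frac{1}{\left(4480 - 3849\right) \left(-2145\right)} = - \frac{1413}{\frac{4605}{14}} + \frac{1}{\left(4480 - 3849\right) \left(-2145\right)} = \left(-1413\right) \frac{14}{4605} + \frac{1}{631} \left(- \frac{1}{2145}\right) = - \frac{6594}{1535} + \frac{1}{631} \left(- \frac{1}{2145}\right) = - \frac{6594}{1535} - \frac{1}{1353495} = - \frac{1784989513}{415522965}$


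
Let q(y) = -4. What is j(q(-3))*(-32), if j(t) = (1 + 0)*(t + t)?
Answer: 256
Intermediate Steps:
j(t) = 2*t (j(t) = 1*(2*t) = 2*t)
j(q(-3))*(-32) = (2*(-4))*(-32) = -8*(-32) = 256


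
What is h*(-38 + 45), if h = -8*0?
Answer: 0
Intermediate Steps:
h = 0
h*(-38 + 45) = 0*(-38 + 45) = 0*7 = 0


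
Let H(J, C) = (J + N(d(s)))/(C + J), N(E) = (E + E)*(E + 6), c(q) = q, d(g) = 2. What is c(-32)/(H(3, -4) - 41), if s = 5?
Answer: 8/19 ≈ 0.42105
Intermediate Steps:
N(E) = 2*E*(6 + E) (N(E) = (2*E)*(6 + E) = 2*E*(6 + E))
H(J, C) = (32 + J)/(C + J) (H(J, C) = (J + 2*2*(6 + 2))/(C + J) = (J + 2*2*8)/(C + J) = (J + 32)/(C + J) = (32 + J)/(C + J))
c(-32)/(H(3, -4) - 41) = -32/((32 + 3)/(-4 + 3) - 41) = -32/(35/(-1) - 41) = -32/(-1*35 - 41) = -32/(-35 - 41) = -32/(-76) = -32*(-1/76) = 8/19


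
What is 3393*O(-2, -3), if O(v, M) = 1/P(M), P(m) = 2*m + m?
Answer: -377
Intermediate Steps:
P(m) = 3*m
O(v, M) = 1/(3*M)
3393*O(-2, -3) = 3393*((⅓)/(-3)) = 3393*((⅓)*(-⅓)) = 3393*(-⅑) = -377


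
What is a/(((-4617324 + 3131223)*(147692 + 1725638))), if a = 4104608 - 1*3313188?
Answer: -79142/278395758633 ≈ -2.8428e-7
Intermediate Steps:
a = 791420 (a = 4104608 - 3313188 = 791420)
a/(((-4617324 + 3131223)*(147692 + 1725638))) = 791420/(((-4617324 + 3131223)*(147692 + 1725638))) = 791420/((-1486101*1873330)) = 791420/(-2783957586330) = 791420*(-1/2783957586330) = -79142/278395758633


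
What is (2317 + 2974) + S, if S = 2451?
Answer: 7742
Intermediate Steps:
(2317 + 2974) + S = (2317 + 2974) + 2451 = 5291 + 2451 = 7742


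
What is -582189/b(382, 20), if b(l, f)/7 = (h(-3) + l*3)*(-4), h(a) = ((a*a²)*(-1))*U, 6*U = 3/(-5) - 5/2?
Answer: 970315/52829 ≈ 18.367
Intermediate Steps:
U = -31/60 (U = (3/(-5) - 5/2)/6 = (3*(-⅕) - 5*½)/6 = (-⅗ - 5/2)/6 = (⅙)*(-31/10) = -31/60 ≈ -0.51667)
h(a) = 31*a³/60 (h(a) = ((a*a²)*(-1))*(-31/60) = (a³*(-1))*(-31/60) = -a³*(-31/60) = 31*a³/60)
b(l, f) = 1953/5 - 84*l (b(l, f) = 7*(((31/60)*(-3)³ + l*3)*(-4)) = 7*(((31/60)*(-27) + 3*l)*(-4)) = 7*((-279/20 + 3*l)*(-4)) = 7*(279/5 - 12*l) = 1953/5 - 84*l)
-582189/b(382, 20) = -582189/(1953/5 - 84*382) = -582189/(1953/5 - 32088) = -582189/(-158487/5) = -582189*(-5/158487) = 970315/52829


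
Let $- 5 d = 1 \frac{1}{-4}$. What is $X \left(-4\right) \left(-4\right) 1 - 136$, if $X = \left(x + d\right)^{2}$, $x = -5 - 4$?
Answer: $\frac{28641}{25} \approx 1145.6$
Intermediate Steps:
$d = \frac{1}{20}$ ($d = - \frac{1 \frac{1}{-4}}{5} = - \frac{1 \left(- \frac{1}{4}\right)}{5} = \left(- \frac{1}{5}\right) \left(- \frac{1}{4}\right) = \frac{1}{20} \approx 0.05$)
$x = -9$ ($x = -5 - 4 = -9$)
$X = \frac{32041}{400}$ ($X = \left(-9 + \frac{1}{20}\right)^{2} = \left(- \frac{179}{20}\right)^{2} = \frac{32041}{400} \approx 80.103$)
$X \left(-4\right) \left(-4\right) 1 - 136 = \frac{32041 \left(-4\right) \left(-4\right) 1}{400} - 136 = \frac{32041 \cdot 16 \cdot 1}{400} - 136 = \frac{32041}{400} \cdot 16 - 136 = \frac{32041}{25} - 136 = \frac{28641}{25}$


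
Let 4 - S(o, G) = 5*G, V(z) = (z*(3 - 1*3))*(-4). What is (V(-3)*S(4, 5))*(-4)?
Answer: 0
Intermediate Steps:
V(z) = 0 (V(z) = (z*(3 - 3))*(-4) = (z*0)*(-4) = 0*(-4) = 0)
S(o, G) = 4 - 5*G
(V(-3)*S(4, 5))*(-4) = (0*(4 - 5*5))*(-4) = (0*(4 - 25))*(-4) = (0*(-21))*(-4) = 0*(-4) = 0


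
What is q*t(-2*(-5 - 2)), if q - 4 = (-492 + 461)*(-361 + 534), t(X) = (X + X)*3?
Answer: -450156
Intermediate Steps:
t(X) = 6*X (t(X) = (2*X)*3 = 6*X)
q = -5359 (q = 4 + (-492 + 461)*(-361 + 534) = 4 - 31*173 = 4 - 5363 = -5359)
q*t(-2*(-5 - 2)) = -32154*(-2*(-5 - 2)) = -32154*(-2*(-7)) = -32154*14 = -5359*84 = -450156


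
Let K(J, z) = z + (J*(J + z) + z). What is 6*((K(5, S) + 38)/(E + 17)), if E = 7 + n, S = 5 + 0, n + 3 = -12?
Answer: 196/3 ≈ 65.333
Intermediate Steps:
n = -15 (n = -3 - 12 = -15)
S = 5
K(J, z) = 2*z + J*(J + z) (K(J, z) = z + (z + J*(J + z)) = 2*z + J*(J + z))
E = -8 (E = 7 - 15 = -8)
6*((K(5, S) + 38)/(E + 17)) = 6*(((5² + 2*5 + 5*5) + 38)/(-8 + 17)) = 6*(((25 + 10 + 25) + 38)/9) = 6*((60 + 38)*(⅑)) = 6*(98*(⅑)) = 6*(98/9) = 196/3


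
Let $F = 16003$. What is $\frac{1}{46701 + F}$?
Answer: $\frac{1}{62704} \approx 1.5948 \cdot 10^{-5}$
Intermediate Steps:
$\frac{1}{46701 + F} = \frac{1}{46701 + 16003} = \frac{1}{62704}$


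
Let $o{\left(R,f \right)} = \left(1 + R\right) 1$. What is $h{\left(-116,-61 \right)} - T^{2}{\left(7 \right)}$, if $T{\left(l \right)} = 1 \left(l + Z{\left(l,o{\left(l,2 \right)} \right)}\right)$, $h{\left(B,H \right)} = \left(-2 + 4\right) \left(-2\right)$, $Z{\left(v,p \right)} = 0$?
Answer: $-53$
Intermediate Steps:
$o{\left(R,f \right)} = 1 + R$
$h{\left(B,H \right)} = -4$ ($h{\left(B,H \right)} = 2 \left(-2\right) = -4$)
$T{\left(l \right)} = l$ ($T{\left(l \right)} = 1 \left(l + 0\right) = 1 l = l$)
$h{\left(-116,-61 \right)} - T^{2}{\left(7 \right)} = -4 - 7^{2} = -4 - 49 = -53$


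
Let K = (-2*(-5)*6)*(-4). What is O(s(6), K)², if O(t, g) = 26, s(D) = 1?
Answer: 676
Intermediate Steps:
K = -240 (K = (10*6)*(-4) = 60*(-4) = -240)
O(s(6), K)² = 26² = 676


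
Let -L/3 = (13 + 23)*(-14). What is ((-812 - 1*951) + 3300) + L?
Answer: 3049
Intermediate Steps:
L = 1512 (L = -3*(13 + 23)*(-14) = -108*(-14) = -3*(-504) = 1512)
((-812 - 1*951) + 3300) + L = ((-812 - 1*951) + 3300) + 1512 = ((-812 - 951) + 3300) + 1512 = (-1763 + 3300) + 1512 = 1537 + 1512 = 3049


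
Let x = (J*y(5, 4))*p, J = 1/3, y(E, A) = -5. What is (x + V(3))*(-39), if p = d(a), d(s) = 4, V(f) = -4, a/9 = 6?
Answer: 416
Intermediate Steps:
a = 54 (a = 9*6 = 54)
J = ⅓ ≈ 0.33333
p = 4
x = -20/3 (x = ((⅓)*(-5))*4 = -5/3*4 = -20/3 ≈ -6.6667)
(x + V(3))*(-39) = (-20/3 - 4)*(-39) = -32/3*(-39) = 416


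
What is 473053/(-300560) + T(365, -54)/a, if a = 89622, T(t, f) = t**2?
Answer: -90532691/1036030320 ≈ -0.087384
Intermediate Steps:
473053/(-300560) + T(365, -54)/a = 473053/(-300560) + 365**2/89622 = 473053*(-1/300560) + 133225*(1/89622) = -473053/300560 + 133225/89622 = -90532691/1036030320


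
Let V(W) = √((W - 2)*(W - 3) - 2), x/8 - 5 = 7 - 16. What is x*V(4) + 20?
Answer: 20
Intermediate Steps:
x = -32 (x = 40 + 8*(7 - 16) = 40 + 8*(-9) = 40 - 72 = -32)
V(W) = √(-2 + (-3 + W)*(-2 + W)) (V(W) = √((-2 + W)*(-3 + W) - 2) = √((-3 + W)*(-2 + W) - 2) = √(-2 + (-3 + W)*(-2 + W)))
x*V(4) + 20 = -32*√(4 + 4² - 5*4) + 20 = -32*√(4 + 16 - 20) + 20 = -32*√0 + 20 = -32*0 + 20 = 0 + 20 = 20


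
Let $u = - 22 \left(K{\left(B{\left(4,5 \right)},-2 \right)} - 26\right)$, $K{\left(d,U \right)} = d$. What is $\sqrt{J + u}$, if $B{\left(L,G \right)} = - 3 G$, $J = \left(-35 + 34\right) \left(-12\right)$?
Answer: $\sqrt{914} \approx 30.232$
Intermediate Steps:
$J = 12$ ($J = \left(-1\right) \left(-12\right) = 12$)
$u = 902$ ($u = - 22 \left(\left(-3\right) 5 - 26\right) = - 22 \left(-15 - 26\right) = \left(-22\right) \left(-41\right) = 902$)
$\sqrt{J + u} = \sqrt{12 + 902} = \sqrt{914}$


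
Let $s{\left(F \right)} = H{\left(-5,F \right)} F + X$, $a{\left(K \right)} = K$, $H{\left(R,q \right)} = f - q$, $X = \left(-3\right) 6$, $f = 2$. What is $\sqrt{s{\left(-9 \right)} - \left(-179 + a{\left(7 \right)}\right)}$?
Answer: $\sqrt{55} \approx 7.4162$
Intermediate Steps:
$X = -18$
$H{\left(R,q \right)} = 2 - q$
$s{\left(F \right)} = -18 + F \left(2 - F\right)$ ($s{\left(F \right)} = \left(2 - F\right) F - 18 = F \left(2 - F\right) - 18 = -18 + F \left(2 - F\right)$)
$\sqrt{s{\left(-9 \right)} - \left(-179 + a{\left(7 \right)}\right)} = \sqrt{\left(-18 - - 9 \left(-2 - 9\right)\right) + \left(176 - \left(7 - 3\right)\right)} = \sqrt{\left(-18 - \left(-9\right) \left(-11\right)\right) + \left(176 - 4\right)} = \sqrt{\left(-18 - 99\right) + \left(176 - 4\right)} = \sqrt{-117 + 172} = \sqrt{55}$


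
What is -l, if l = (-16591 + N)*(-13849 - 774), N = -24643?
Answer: -602964782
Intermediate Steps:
l = 602964782 (l = (-16591 - 24643)*(-13849 - 774) = -41234*(-14623) = 602964782)
-l = -1*602964782 = -602964782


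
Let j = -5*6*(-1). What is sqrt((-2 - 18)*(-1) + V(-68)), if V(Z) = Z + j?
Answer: 3*I*sqrt(2) ≈ 4.2426*I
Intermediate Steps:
j = 30 (j = -30*(-1) = 30)
V(Z) = 30 + Z (V(Z) = Z + 30 = 30 + Z)
sqrt((-2 - 18)*(-1) + V(-68)) = sqrt((-2 - 18)*(-1) + (30 - 68)) = sqrt(-20*(-1) - 38) = sqrt(20 - 38) = sqrt(-18) = 3*I*sqrt(2)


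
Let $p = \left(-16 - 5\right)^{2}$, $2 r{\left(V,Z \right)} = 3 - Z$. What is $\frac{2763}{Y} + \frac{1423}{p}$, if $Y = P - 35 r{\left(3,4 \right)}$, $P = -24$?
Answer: $- \frac{2418467}{5733} \approx -421.85$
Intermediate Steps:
$r{\left(V,Z \right)} = \frac{3}{2} - \frac{Z}{2}$ ($r{\left(V,Z \right)} = \frac{3 - Z}{2} = \frac{3}{2} - \frac{Z}{2}$)
$p = 441$ ($p = \left(-21\right)^{2} = 441$)
$Y = - \frac{13}{2}$ ($Y = -24 - 35 \left(\frac{3}{2} - 2\right) = -24 - - \frac{35}{2} = -24 + \frac{35}{2} = - \frac{13}{2} \approx -6.5$)
$\frac{2763}{Y} + \frac{1423}{p} = \frac{2763}{- \frac{13}{2}} + \frac{1423}{441} = 2763 \left(- \frac{2}{13}\right) + 1423 \cdot \frac{1}{441} = - \frac{5526}{13} + \frac{1423}{441} = - \frac{2418467}{5733}$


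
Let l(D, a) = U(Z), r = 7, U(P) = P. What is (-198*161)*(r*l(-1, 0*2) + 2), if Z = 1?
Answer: -286902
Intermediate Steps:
l(D, a) = 1
(-198*161)*(r*l(-1, 0*2) + 2) = (-198*161)*(7*1 + 2) = -31878*(7 + 2) = -31878*9 = -286902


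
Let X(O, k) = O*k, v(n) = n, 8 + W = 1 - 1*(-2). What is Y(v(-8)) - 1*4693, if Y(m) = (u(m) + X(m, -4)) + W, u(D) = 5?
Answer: -4661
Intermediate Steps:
W = -5 (W = -8 + (1 - 1*(-2)) = -8 + (1 + 2) = -8 + 3 = -5)
Y(m) = -4*m (Y(m) = (5 + m*(-4)) - 5 = (5 - 4*m) - 5 = -4*m)
Y(v(-8)) - 1*4693 = -4*(-8) - 1*4693 = 32 - 4693 = -4661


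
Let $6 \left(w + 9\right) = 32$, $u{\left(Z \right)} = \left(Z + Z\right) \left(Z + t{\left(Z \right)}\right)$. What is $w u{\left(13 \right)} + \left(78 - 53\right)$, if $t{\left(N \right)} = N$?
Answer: $- \frac{7361}{3} \approx -2453.7$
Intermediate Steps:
$u{\left(Z \right)} = 4 Z^{2}$ ($u{\left(Z \right)} = \left(Z + Z\right) \left(Z + Z\right) = 2 Z 2 Z = 4 Z^{2}$)
$w = - \frac{11}{3}$ ($w = -9 + \frac{1}{6} \cdot 32 = -9 + \frac{16}{3} = - \frac{11}{3} \approx -3.6667$)
$w u{\left(13 \right)} + \left(78 - 53\right) = - \frac{11 \cdot 4 \cdot 13^{2}}{3} + \left(78 - 53\right) = - \frac{11 \cdot 4 \cdot 169}{3} + 25 = \left(- \frac{11}{3}\right) 676 + 25 = - \frac{7436}{3} + 25 = - \frac{7361}{3}$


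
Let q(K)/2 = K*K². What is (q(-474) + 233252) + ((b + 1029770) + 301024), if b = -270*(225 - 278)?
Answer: -211414492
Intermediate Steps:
q(K) = 2*K³ (q(K) = 2*(K*K²) = 2*K³)
b = 14310 (b = -270*(-53) = 14310)
(q(-474) + 233252) + ((b + 1029770) + 301024) = (2*(-474)³ + 233252) + ((14310 + 1029770) + 301024) = (2*(-106496424) + 233252) + (1044080 + 301024) = (-212992848 + 233252) + 1345104 = -212759596 + 1345104 = -211414492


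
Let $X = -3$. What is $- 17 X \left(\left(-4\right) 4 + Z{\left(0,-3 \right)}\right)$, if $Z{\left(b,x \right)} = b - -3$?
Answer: $-663$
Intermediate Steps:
$Z{\left(b,x \right)} = 3 + b$ ($Z{\left(b,x \right)} = b + 3 = 3 + b$)
$- 17 X \left(\left(-4\right) 4 + Z{\left(0,-3 \right)}\right) = \left(-17\right) \left(-3\right) \left(\left(-4\right) 4 + \left(3 + 0\right)\right) = 51 \left(-16 + 3\right) = 51 \left(-13\right) = -663$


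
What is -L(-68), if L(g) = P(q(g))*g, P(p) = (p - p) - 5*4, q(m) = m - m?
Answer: -1360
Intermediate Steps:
q(m) = 0
P(p) = -20 (P(p) = 0 - 20 = -20)
L(g) = -20*g
-L(-68) = -(-20)*(-68) = -1*1360 = -1360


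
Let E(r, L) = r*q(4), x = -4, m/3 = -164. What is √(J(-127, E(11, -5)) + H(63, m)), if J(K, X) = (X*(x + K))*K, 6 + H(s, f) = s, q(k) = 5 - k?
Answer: 14*√934 ≈ 427.86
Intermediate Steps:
m = -492 (m = 3*(-164) = -492)
H(s, f) = -6 + s
E(r, L) = r (E(r, L) = r*(5 - 1*4) = r*(5 - 4) = r*1 = r)
J(K, X) = K*X*(-4 + K) (J(K, X) = (X*(-4 + K))*K = K*X*(-4 + K))
√(J(-127, E(11, -5)) + H(63, m)) = √(-127*11*(-4 - 127) + (-6 + 63)) = √(-127*11*(-131) + 57) = √(183007 + 57) = √183064 = 14*√934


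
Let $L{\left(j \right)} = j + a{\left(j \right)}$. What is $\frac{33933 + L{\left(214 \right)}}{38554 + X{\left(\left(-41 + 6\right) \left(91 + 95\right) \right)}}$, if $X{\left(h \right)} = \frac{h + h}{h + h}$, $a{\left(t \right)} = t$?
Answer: $\frac{34361}{38555} \approx 0.89122$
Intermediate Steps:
$X{\left(h \right)} = 1$ ($X{\left(h \right)} = \frac{2 h}{2 h} = 2 h \frac{1}{2 h} = 1$)
$L{\left(j \right)} = 2 j$ ($L{\left(j \right)} = j + j = 2 j$)
$\frac{33933 + L{\left(214 \right)}}{38554 + X{\left(\left(-41 + 6\right) \left(91 + 95\right) \right)}} = \frac{33933 + 2 \cdot 214}{38554 + 1} = \frac{33933 + 428}{38555} = 34361 \cdot \frac{1}{38555} = \frac{34361}{38555}$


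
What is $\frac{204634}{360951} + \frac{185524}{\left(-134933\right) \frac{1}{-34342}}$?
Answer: $\frac{2299742159972330}{48704201283} \approx 47219.0$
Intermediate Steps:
$\frac{204634}{360951} + \frac{185524}{\left(-134933\right) \frac{1}{-34342}} = 204634 \cdot \frac{1}{360951} + \frac{185524}{\left(-134933\right) \left(- \frac{1}{34342}\right)} = \frac{204634}{360951} + \frac{185524}{\frac{134933}{34342}} = \frac{204634}{360951} + 185524 \cdot \frac{34342}{134933} = \frac{204634}{360951} + \frac{6371265208}{134933} = \frac{2299742159972330}{48704201283}$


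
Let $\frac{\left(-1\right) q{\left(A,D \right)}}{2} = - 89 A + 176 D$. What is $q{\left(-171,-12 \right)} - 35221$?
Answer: $-61435$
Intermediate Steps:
$q{\left(A,D \right)} = - 352 D + 178 A$ ($q{\left(A,D \right)} = - 2 \left(- 89 A + 176 D\right) = - 352 D + 178 A$)
$q{\left(-171,-12 \right)} - 35221 = \left(\left(-352\right) \left(-12\right) + 178 \left(-171\right)\right) - 35221 = \left(4224 - 30438\right) - 35221 = -26214 - 35221 = -61435$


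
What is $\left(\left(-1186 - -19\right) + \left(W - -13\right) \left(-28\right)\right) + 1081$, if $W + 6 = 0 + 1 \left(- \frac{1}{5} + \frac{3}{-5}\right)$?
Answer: $- \frac{1298}{5} \approx -259.6$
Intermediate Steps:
$W = - \frac{34}{5}$ ($W = -6 + \left(0 + 1 \left(- \frac{1}{5} + \frac{3}{-5}\right)\right) = -6 + \left(0 + 1 \left(\left(-1\right) \frac{1}{5} + 3 \left(- \frac{1}{5}\right)\right)\right) = -6 + \left(0 + 1 \left(- \frac{1}{5} - \frac{3}{5}\right)\right) = -6 + \left(0 + 1 \left(- \frac{4}{5}\right)\right) = -6 + \left(0 - \frac{4}{5}\right) = -6 - \frac{4}{5} = - \frac{34}{5} \approx -6.8$)
$\left(\left(-1186 - -19\right) + \left(W - -13\right) \left(-28\right)\right) + 1081 = \left(\left(-1186 - -19\right) + \left(- \frac{34}{5} - -13\right) \left(-28\right)\right) + 1081 = \left(\left(-1186 + 19\right) + \left(- \frac{34}{5} + 13\right) \left(-28\right)\right) + 1081 = \left(-1167 + \frac{31}{5} \left(-28\right)\right) + 1081 = \left(-1167 - \frac{868}{5}\right) + 1081 = - \frac{6703}{5} + 1081 = - \frac{1298}{5}$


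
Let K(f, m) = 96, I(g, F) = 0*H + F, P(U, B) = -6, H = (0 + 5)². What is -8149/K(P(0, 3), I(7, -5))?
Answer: -8149/96 ≈ -84.885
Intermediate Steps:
H = 25 (H = 5² = 25)
I(g, F) = F (I(g, F) = 0*25 + F = 0 + F = F)
-8149/K(P(0, 3), I(7, -5)) = -8149/96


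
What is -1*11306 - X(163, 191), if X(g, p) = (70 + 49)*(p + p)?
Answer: -56764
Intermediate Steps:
X(g, p) = 238*p (X(g, p) = 119*(2*p) = 238*p)
-1*11306 - X(163, 191) = -1*11306 - 238*191 = -11306 - 1*45458 = -11306 - 45458 = -56764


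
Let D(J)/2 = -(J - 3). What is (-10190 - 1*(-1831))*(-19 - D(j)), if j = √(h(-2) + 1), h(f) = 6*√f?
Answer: 208975 - 16718*√(1 + 6*I*√2) ≈ 1.7245e+5 - 32469.0*I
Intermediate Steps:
j = √(1 + 6*I*√2) (j = √(6*√(-2) + 1) = √(6*(I*√2) + 1) = √(6*I*√2 + 1) = √(1 + 6*I*√2) ≈ 2.1845 + 1.9422*I)
D(J) = 6 - 2*J (D(J) = 2*(-(J - 3)) = 2*(-(-3 + J)) = 2*(3 - J) = 6 - 2*J)
(-10190 - 1*(-1831))*(-19 - D(j)) = (-10190 - 1*(-1831))*(-19 - (6 - 2*√(1 + 6*I*√2))) = (-10190 + 1831)*(-19 + (-6 + 2*√(1 + 6*I*√2))) = -8359*(-25 + 2*√(1 + 6*I*√2)) = 208975 - 16718*√(1 + 6*I*√2)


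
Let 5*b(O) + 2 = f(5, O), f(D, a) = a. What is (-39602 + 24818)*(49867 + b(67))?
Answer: -737425920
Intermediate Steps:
b(O) = -2/5 + O/5
(-39602 + 24818)*(49867 + b(67)) = (-39602 + 24818)*(49867 + (-2/5 + (1/5)*67)) = -14784*(49867 + (-2/5 + 67/5)) = -14784*(49867 + 13) = -14784*49880 = -737425920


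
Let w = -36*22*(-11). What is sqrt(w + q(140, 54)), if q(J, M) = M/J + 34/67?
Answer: sqrt(191649669610)/4690 ≈ 93.343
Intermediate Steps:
w = 8712 (w = -792*(-11) = 8712)
q(J, M) = 34/67 + M/J (q(J, M) = M/J + 34*(1/67) = M/J + 34/67 = 34/67 + M/J)
sqrt(w + q(140, 54)) = sqrt(8712 + (34/67 + 54/140)) = sqrt(8712 + (34/67 + 54*(1/140))) = sqrt(8712 + (34/67 + 27/70)) = sqrt(8712 + 4189/4690) = sqrt(40863469/4690) = sqrt(191649669610)/4690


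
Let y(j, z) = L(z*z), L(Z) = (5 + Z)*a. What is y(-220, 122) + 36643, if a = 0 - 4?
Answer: -22913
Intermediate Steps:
a = -4
L(Z) = -20 - 4*Z (L(Z) = (5 + Z)*(-4) = -20 - 4*Z)
y(j, z) = -20 - 4*z² (y(j, z) = -20 - 4*z*z = -20 - 4*z²)
y(-220, 122) + 36643 = (-20 - 4*122²) + 36643 = (-20 - 4*14884) + 36643 = (-20 - 59536) + 36643 = -59556 + 36643 = -22913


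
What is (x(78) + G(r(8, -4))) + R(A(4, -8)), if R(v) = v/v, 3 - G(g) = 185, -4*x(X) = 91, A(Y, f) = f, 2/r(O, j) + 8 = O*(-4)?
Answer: -815/4 ≈ -203.75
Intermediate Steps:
r(O, j) = 2/(-8 - 4*O) (r(O, j) = 2/(-8 + O*(-4)) = 2/(-8 - 4*O))
x(X) = -91/4 (x(X) = -1/4*91 = -91/4)
G(g) = -182 (G(g) = 3 - 1*185 = 3 - 185 = -182)
R(v) = 1
(x(78) + G(r(8, -4))) + R(A(4, -8)) = (-91/4 - 182) + 1 = -819/4 + 1 = -815/4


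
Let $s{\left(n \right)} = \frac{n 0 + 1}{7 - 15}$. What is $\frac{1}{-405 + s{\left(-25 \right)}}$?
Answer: $- \frac{8}{3241} \approx -0.0024684$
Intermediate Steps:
$s{\left(n \right)} = - \frac{1}{8}$ ($s{\left(n \right)} = \frac{0 + 1}{-8} = 1 \left(- \frac{1}{8}\right) = - \frac{1}{8}$)
$\frac{1}{-405 + s{\left(-25 \right)}} = \frac{1}{-405 - \frac{1}{8}} = \frac{1}{- \frac{3241}{8}} = - \frac{8}{3241}$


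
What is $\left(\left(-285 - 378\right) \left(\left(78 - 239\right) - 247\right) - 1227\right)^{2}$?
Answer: $72510102729$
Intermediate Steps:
$\left(\left(-285 - 378\right) \left(\left(78 - 239\right) - 247\right) - 1227\right)^{2} = \left(- 663 \left(\left(78 - 239\right) - 247\right) - 1227\right)^{2} = \left(- 663 \left(-161 - 247\right) - 1227\right)^{2} = \left(\left(-663\right) \left(-408\right) - 1227\right)^{2} = \left(270504 - 1227\right)^{2} = 269277^{2} = 72510102729$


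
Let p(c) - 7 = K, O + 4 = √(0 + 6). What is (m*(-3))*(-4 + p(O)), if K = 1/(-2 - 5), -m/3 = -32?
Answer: -5760/7 ≈ -822.86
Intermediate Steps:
m = 96 (m = -3*(-32) = 96)
K = -⅐ (K = 1/(-7) = -⅐ ≈ -0.14286)
O = -4 + √6 (O = -4 + √(0 + 6) = -4 + √6 ≈ -1.5505)
p(c) = 48/7 (p(c) = 7 - ⅐ = 48/7)
(m*(-3))*(-4 + p(O)) = (96*(-3))*(-4 + 48/7) = -288*20/7 = -5760/7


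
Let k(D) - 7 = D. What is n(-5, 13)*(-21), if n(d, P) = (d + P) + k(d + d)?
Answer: -105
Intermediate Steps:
k(D) = 7 + D
n(d, P) = 7 + P + 3*d (n(d, P) = (d + P) + (7 + (d + d)) = (P + d) + (7 + 2*d) = 7 + P + 3*d)
n(-5, 13)*(-21) = (7 + 13 + 3*(-5))*(-21) = (7 + 13 - 15)*(-21) = 5*(-21) = -105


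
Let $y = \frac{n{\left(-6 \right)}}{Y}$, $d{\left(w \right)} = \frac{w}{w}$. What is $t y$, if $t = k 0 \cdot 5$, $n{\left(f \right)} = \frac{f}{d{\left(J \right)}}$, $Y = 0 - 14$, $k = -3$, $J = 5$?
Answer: $0$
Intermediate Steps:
$d{\left(w \right)} = 1$
$Y = -14$ ($Y = 0 - 14 = -14$)
$n{\left(f \right)} = f$ ($n{\left(f \right)} = \frac{f}{1} = f 1 = f$)
$t = 0$ ($t = \left(-3\right) 0 \cdot 5 = 0 \cdot 5 = 0$)
$y = \frac{3}{7}$ ($y = - \frac{6}{-14} = \left(-6\right) \left(- \frac{1}{14}\right) = \frac{3}{7} \approx 0.42857$)
$t y = 0 \cdot \frac{3}{7} = 0$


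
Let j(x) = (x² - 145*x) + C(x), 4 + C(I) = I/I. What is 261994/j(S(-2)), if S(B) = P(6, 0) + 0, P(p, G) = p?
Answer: -261994/837 ≈ -313.02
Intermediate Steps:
C(I) = -3 (C(I) = -4 + I/I = -4 + 1 = -3)
S(B) = 6 (S(B) = 6 + 0 = 6)
j(x) = -3 + x² - 145*x (j(x) = (x² - 145*x) - 3 = -3 + x² - 145*x)
261994/j(S(-2)) = 261994/(-3 + 6² - 145*6) = 261994/(-3 + 36 - 870) = 261994/(-837) = 261994*(-1/837) = -261994/837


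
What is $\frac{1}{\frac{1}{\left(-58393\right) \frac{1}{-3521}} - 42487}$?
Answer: $- \frac{58393}{2480939870} \approx -2.3537 \cdot 10^{-5}$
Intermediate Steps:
$\frac{1}{\frac{1}{\left(-58393\right) \frac{1}{-3521}} - 42487} = \frac{1}{\frac{1}{\left(-58393\right) \left(- \frac{1}{3521}\right)} - 42487} = \frac{1}{\frac{1}{\frac{58393}{3521}} - 42487} = \frac{1}{\frac{3521}{58393} - 42487} = \frac{1}{- \frac{2480939870}{58393}} = - \frac{58393}{2480939870}$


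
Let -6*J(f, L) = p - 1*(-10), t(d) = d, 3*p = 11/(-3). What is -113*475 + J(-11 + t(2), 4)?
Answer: -2898529/54 ≈ -53676.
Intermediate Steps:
p = -11/9 (p = (11/(-3))/3 = (11*(-⅓))/3 = (⅓)*(-11/3) = -11/9 ≈ -1.2222)
J(f, L) = -79/54 (J(f, L) = -(-11/9 - 1*(-10))/6 = -(-11/9 + 10)/6 = -⅙*79/9 = -79/54)
-113*475 + J(-11 + t(2), 4) = -113*475 - 79/54 = -53675 - 79/54 = -2898529/54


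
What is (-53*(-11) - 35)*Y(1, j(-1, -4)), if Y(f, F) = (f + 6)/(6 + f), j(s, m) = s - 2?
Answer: 548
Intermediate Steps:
j(s, m) = -2 + s
Y(f, F) = 1 (Y(f, F) = (6 + f)/(6 + f) = 1)
(-53*(-11) - 35)*Y(1, j(-1, -4)) = (-53*(-11) - 35)*1 = (583 - 35)*1 = 548*1 = 548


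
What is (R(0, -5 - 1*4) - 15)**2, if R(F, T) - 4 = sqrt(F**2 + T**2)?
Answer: 4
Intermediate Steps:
R(F, T) = 4 + sqrt(F**2 + T**2)
(R(0, -5 - 1*4) - 15)**2 = ((4 + sqrt(0**2 + (-5 - 1*4)**2)) - 15)**2 = ((4 + sqrt(0 + (-5 - 4)**2)) - 15)**2 = ((4 + sqrt(0 + (-9)**2)) - 15)**2 = ((4 + sqrt(0 + 81)) - 15)**2 = ((4 + sqrt(81)) - 15)**2 = ((4 + 9) - 15)**2 = (13 - 15)**2 = (-2)**2 = 4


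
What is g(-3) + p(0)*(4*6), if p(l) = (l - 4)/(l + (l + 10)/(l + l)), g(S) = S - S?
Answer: 0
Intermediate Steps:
g(S) = 0
p(l) = (-4 + l)/(l + (10 + l)/(2*l)) (p(l) = (-4 + l)/(l + (10 + l)/((2*l))) = (-4 + l)/(l + (10 + l)*(1/(2*l))) = (-4 + l)/(l + (10 + l)/(2*l)))
g(-3) + p(0)*(4*6) = 0 + (2*0*(-4 + 0)/(10 + 0 + 2*0**2))*(4*6) = 0 + (2*0*(-4)/(10 + 0 + 2*0))*24 = 0 + (2*0*(-4)/(10 + 0 + 0))*24 = 0 + (2*0*(-4)/10)*24 = 0 + (2*0*(1/10)*(-4))*24 = 0 + 0*24 = 0 + 0 = 0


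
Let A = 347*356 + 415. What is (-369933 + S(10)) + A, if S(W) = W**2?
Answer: -245886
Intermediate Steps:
A = 123947 (A = 123532 + 415 = 123947)
(-369933 + S(10)) + A = (-369933 + 10**2) + 123947 = (-369933 + 100) + 123947 = -369833 + 123947 = -245886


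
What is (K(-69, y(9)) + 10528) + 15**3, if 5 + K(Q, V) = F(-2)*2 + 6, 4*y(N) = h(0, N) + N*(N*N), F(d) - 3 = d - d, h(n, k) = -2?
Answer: 13910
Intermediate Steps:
F(d) = 3 (F(d) = 3 + (d - d) = 3 + 0 = 3)
y(N) = -1/2 + N**3/4 (y(N) = (-2 + N*(N*N))/4 = (-2 + N*N**2)/4 = (-2 + N**3)/4 = -1/2 + N**3/4)
K(Q, V) = 7 (K(Q, V) = -5 + (3*2 + 6) = -5 + (6 + 6) = -5 + 12 = 7)
(K(-69, y(9)) + 10528) + 15**3 = (7 + 10528) + 15**3 = 10535 + 3375 = 13910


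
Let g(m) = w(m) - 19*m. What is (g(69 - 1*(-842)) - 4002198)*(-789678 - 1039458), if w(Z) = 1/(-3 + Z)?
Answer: 1668955064543820/227 ≈ 7.3522e+12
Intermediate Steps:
g(m) = 1/(-3 + m) - 19*m
(g(69 - 1*(-842)) - 4002198)*(-789678 - 1039458) = ((1 - 19*(69 - 1*(-842))*(-3 + (69 - 1*(-842))))/(-3 + (69 - 1*(-842))) - 4002198)*(-789678 - 1039458) = ((1 - 19*(69 + 842)*(-3 + (69 + 842)))/(-3 + (69 + 842)) - 4002198)*(-1829136) = ((1 - 19*911*(-3 + 911))/(-3 + 911) - 4002198)*(-1829136) = ((1 - 19*911*908)/908 - 4002198)*(-1829136) = ((1 - 15716572)/908 - 4002198)*(-1829136) = ((1/908)*(-15716571) - 4002198)*(-1829136) = (-15716571/908 - 4002198)*(-1829136) = -3649712355/908*(-1829136) = 1668955064543820/227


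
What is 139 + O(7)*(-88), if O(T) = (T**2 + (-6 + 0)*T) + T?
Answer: -1093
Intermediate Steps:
O(T) = T**2 - 5*T (O(T) = (T**2 - 6*T) + T = T**2 - 5*T)
139 + O(7)*(-88) = 139 + (7*(-5 + 7))*(-88) = 139 + (7*2)*(-88) = 139 + 14*(-88) = 139 - 1232 = -1093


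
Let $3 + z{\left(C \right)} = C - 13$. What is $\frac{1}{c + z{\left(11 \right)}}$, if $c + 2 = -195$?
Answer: $- \frac{1}{202} \approx -0.0049505$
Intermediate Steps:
$c = -197$ ($c = -2 - 195 = -197$)
$z{\left(C \right)} = -16 + C$ ($z{\left(C \right)} = -3 + \left(C - 13\right) = -3 + \left(-13 + C\right) = -16 + C$)
$\frac{1}{c + z{\left(11 \right)}} = \frac{1}{-197 + \left(-16 + 11\right)} = \frac{1}{-197 - 5} = \frac{1}{-202} = - \frac{1}{202}$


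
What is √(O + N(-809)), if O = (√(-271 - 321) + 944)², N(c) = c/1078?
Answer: √(21120123706 + 179103232*I*√37)/154 ≈ 944.0 + 24.331*I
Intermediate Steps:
N(c) = c/1078 (N(c) = c*(1/1078) = c/1078)
O = (944 + 4*I*√37)² (O = (√(-592) + 944)² = (4*I*√37 + 944)² = (944 + 4*I*√37)² ≈ 8.9054e+5 + 45937.0*I)
√(O + N(-809)) = √((890544 + 7552*I*√37) + (1/1078)*(-809)) = √((890544 + 7552*I*√37) - 809/1078) = √(960005623/1078 + 7552*I*√37)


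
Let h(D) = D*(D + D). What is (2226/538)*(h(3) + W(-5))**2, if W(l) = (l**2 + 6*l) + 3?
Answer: 284928/269 ≈ 1059.2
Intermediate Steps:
h(D) = 2*D**2 (h(D) = D*(2*D) = 2*D**2)
W(l) = 3 + l**2 + 6*l
(2226/538)*(h(3) + W(-5))**2 = (2226/538)*(2*3**2 + (3 + (-5)**2 + 6*(-5)))**2 = (2226*(1/538))*(2*9 + (3 + 25 - 30))**2 = 1113*(18 - 2)**2/269 = (1113/269)*16**2 = (1113/269)*256 = 284928/269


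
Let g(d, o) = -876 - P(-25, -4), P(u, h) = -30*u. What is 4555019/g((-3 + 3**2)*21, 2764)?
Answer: -4555019/1626 ≈ -2801.4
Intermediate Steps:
g(d, o) = -1626 (g(d, o) = -876 - (-30)*(-25) = -876 - 1*750 = -876 - 750 = -1626)
4555019/g((-3 + 3**2)*21, 2764) = 4555019/(-1626) = 4555019*(-1/1626) = -4555019/1626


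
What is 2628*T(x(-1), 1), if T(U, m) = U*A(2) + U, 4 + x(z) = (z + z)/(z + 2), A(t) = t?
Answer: -47304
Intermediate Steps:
x(z) = -4 + 2*z/(2 + z) (x(z) = -4 + (z + z)/(z + 2) = -4 + (2*z)/(2 + z) = -4 + 2*z/(2 + z))
T(U, m) = 3*U (T(U, m) = U*2 + U = 2*U + U = 3*U)
2628*T(x(-1), 1) = 2628*(3*(2*(-4 - 1*(-1))/(2 - 1))) = 2628*(3*(2*(-4 + 1)/1)) = 2628*(3*(2*1*(-3))) = 2628*(3*(-6)) = 2628*(-18) = -47304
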